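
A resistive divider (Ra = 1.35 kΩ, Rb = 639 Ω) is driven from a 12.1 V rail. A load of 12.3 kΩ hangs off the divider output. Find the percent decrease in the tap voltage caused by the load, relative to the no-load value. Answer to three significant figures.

3.41 %

The divider's output (Thévenin) resistance is Ra‖Rb = 433.7 Ω.
Fractional drop under load = R_th/(R_th + R_L) = 433.7 / (433.7 + 12300) = 0.03406.
So the output falls by 3.41 %.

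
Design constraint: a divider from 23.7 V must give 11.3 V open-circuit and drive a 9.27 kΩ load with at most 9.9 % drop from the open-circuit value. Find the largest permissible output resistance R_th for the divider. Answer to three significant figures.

Loading drop = R_th/(R_th + R_L) ≤ 0.0990, so R_th ≤ R_L · ε/(1−ε) = 9.27 kΩ × 0.0990/0.9010 = 1.02 kΩ.

R_th ≤ 1.02 kΩ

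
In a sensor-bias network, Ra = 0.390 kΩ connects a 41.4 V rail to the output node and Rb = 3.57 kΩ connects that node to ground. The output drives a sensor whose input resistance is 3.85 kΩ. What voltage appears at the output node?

V_out ≈ 34.2 V

The load sits in parallel with Rb: Rb‖R_L = (3570 × 3850) / (3570 + 3850) = 1852 Ω.
V_out = 41.4 × 1852 / (390 + 1852) = 41.4 × 1852/2242 = 34.2 V.
(Unloaded it would have been 37.3 V.)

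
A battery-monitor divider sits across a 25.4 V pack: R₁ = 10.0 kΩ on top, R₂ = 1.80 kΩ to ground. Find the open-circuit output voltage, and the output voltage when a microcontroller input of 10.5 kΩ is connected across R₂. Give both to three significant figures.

Unloaded: 3.87 V; loaded: 3.38 V

Open-circuit: V = 25.4 × 1.80/(10.0 + 1.80) = 3.87 V.
With the load, R₂ becomes R₂‖R_L = 1.537 kΩ, so V = 25.4 × 1.537/11.54 = 3.38 V.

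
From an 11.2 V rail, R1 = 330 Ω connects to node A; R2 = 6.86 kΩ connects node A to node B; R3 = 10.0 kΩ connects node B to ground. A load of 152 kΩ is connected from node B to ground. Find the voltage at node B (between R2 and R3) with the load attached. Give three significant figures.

V ≈ 6.34 V

At node B, R3 is in parallel with the load: R3‖R_L = 9383 Ω.
Below node A the resistance is R2 + (R3‖R_L) = 16240 Ω, so V_A = 11.2 × 16240/16570 = 10.98 V.
Then V_B = V_A × (R3‖R_L)/(R2 + R3‖R_L) = 10.98 × 9383/16240 = 6.34 V.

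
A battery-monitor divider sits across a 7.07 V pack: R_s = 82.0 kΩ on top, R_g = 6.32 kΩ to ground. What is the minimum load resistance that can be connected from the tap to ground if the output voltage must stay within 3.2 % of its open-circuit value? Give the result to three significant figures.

R_L(min) ≈ 177 kΩ

Output resistance R_th = R_s‖R_g = (82.0 × 6.32)/88.32 = 5.868 kΩ.
The fractional drop is R_th/(R_th + R_L); requiring this ≤ 0.0320 gives R_L ≥ R_th(1/0.0320 − 1) = 5.868 × 30.25 = 177 kΩ.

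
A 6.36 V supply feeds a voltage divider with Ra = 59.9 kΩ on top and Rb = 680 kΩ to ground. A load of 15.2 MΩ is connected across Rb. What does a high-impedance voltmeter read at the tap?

V_out ≈ 5.82 V

The load sits in parallel with Rb: Rb‖R_L = (680 × 15200) / (680 + 15200) = 650.9 kΩ.
V_out = 6.36 × 650.9 / (59.9 + 650.9) = 6.36 × 650.9/710.8 = 5.82 V.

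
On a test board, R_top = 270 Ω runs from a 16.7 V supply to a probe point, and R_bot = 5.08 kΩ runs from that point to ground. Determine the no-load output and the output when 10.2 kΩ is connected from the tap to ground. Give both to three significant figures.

Unloaded: 15.9 V; loaded: 15.5 V

Open-circuit: V = 16.7 × 5080/(270 + 5080) = 15.9 V.
With the load, R_bot becomes R_bot‖R_L = 3391 Ω, so V = 16.7 × 3391/3661 = 15.5 V.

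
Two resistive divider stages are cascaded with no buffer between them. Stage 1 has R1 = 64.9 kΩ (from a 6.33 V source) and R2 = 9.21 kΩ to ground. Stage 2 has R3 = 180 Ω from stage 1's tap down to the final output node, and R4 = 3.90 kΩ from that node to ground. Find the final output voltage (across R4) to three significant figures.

Stage 2 presents R3+R4 = 4080 Ω as a load on stage 1's tap.
Stage 1's lower leg becomes R2‖(R3+R4) = 2827 Ω, so V_mid = 6.33 × 2827/67730 = 0.2643 V.
Stage 2 is itself unloaded: V_out = V_mid × R4/(R3+R4) = 0.2643 × 3900/4080 = 0.253 V.

V_out ≈ 0.253 V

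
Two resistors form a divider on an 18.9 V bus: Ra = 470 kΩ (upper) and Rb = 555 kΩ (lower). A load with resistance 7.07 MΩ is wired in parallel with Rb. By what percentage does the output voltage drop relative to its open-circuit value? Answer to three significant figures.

The divider's output (Thévenin) resistance is Ra‖Rb = 254.5 kΩ.
Fractional drop under load = R_th/(R_th + R_L) = 254.5 / (254.5 + 7070) = 0.03474.
So the output falls by 3.47 %.

3.47 %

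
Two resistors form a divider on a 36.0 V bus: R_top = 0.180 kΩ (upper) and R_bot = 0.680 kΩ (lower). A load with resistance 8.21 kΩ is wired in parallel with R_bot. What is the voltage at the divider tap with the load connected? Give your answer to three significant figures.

The load sits in parallel with R_bot: R_bot‖R_L = (680 × 8210) / (680 + 8210) = 628.0 Ω.
V_out = 36.0 × 628.0 / (180 + 628.0) = 36.0 × 628.0/808.0 = 28.0 V.
(Unloaded it would have been 28.5 V.)

V_out ≈ 28.0 V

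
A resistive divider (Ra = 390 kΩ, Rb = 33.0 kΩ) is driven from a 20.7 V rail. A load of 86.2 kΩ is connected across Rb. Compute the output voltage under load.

V_out ≈ 1.19 V

The load sits in parallel with Rb: Rb‖R_L = (33.0 × 86.2) / (33.0 + 86.2) = 23.86 kΩ.
V_out = 20.7 × 23.86 / (390 + 23.86) = 20.7 × 23.86/413.9 = 1.19 V.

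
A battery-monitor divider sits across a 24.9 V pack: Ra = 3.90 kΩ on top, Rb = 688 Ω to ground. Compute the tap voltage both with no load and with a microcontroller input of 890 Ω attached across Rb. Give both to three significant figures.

Unloaded: 3.73 V; loaded: 2.25 V

Open-circuit: V = 24.9 × 688/(3900 + 688) = 3.73 V.
With the load, Rb becomes Rb‖R_L = 388.0 Ω, so V = 24.9 × 388.0/4288 = 2.25 V.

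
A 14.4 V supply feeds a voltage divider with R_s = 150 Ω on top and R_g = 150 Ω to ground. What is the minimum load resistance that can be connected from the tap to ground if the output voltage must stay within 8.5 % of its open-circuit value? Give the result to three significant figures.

R_L(min) ≈ 807 Ω

Output resistance R_th = R_s‖R_g = (150 × 150)/300.0 = 75.00 Ω.
The fractional drop is R_th/(R_th + R_L); requiring this ≤ 0.0850 gives R_L ≥ R_th(1/0.0850 − 1) = 75.00 × 10.76 = 807 Ω.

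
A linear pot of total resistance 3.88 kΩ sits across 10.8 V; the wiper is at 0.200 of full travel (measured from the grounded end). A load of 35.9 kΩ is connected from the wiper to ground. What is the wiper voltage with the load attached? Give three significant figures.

The wiper splits the pot into (1−α)R = 3104 Ω above and αR = 776.0 Ω below.
Lower section ‖ load = 759.6 Ω.
V_wiper = 10.8 × 759.6/(3104 + 759.6) = 2.12 V.

V ≈ 2.12 V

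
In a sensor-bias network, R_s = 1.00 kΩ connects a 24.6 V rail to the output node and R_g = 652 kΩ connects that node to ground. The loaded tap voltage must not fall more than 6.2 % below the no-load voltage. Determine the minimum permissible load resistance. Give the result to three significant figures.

Output resistance R_th = R_s‖R_g = (1000 × 652000)/653000 = 998.5 Ω.
The fractional drop is R_th/(R_th + R_L); requiring this ≤ 0.0620 gives R_L ≥ R_th(1/0.0620 − 1) = 998.5 × 15.13 = 15.1 kΩ.

R_L(min) ≈ 15.1 kΩ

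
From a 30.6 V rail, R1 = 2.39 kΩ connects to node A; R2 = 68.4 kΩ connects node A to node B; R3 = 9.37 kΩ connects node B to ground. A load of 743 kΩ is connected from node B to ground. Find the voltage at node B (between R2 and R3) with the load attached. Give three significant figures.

V ≈ 3.54 V

At node B, R3 is in parallel with the load: R3‖R_L = 9.253 kΩ.
Below node A the resistance is R2 + (R3‖R_L) = 77.65 kΩ, so V_A = 30.6 × 77.65/80.04 = 29.69 V.
Then V_B = V_A × (R3‖R_L)/(R2 + R3‖R_L) = 29.69 × 9.253/77.65 = 3.54 V.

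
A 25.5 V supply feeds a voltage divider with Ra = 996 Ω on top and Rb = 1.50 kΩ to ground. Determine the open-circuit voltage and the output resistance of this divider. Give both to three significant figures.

V_th = 15.3 V, R_th = 599 Ω

V_th is the open-circuit tap voltage: 25.5 × 1500/(996 + 1500) = 15.3 V.
With the supply zeroed, Ra and Rb appear in parallel from the tap: R_th = Ra‖Rb = (996 × 1500)/2496 = 599 Ω.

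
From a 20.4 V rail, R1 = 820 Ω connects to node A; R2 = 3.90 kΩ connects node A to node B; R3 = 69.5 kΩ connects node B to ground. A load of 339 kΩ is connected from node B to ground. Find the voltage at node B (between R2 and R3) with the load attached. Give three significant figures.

At node B, R3 is in parallel with the load: R3‖R_L = 57680 Ω.
Below node A the resistance is R2 + (R3‖R_L) = 61580 Ω, so V_A = 20.4 × 61580/62400 = 20.13 V.
Then V_B = V_A × (R3‖R_L)/(R2 + R3‖R_L) = 20.13 × 57680/61580 = 18.9 V.

V ≈ 18.9 V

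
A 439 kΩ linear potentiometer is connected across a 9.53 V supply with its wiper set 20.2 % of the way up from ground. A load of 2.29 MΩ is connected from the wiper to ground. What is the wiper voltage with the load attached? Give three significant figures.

V ≈ 1.87 V

The wiper splits the pot into (1−α)R = 350.3 kΩ above and αR = 88.68 kΩ below.
Lower section ‖ load = 85.37 kΩ.
V_wiper = 9.53 × 85.37/(350.3 + 85.37) = 1.87 V.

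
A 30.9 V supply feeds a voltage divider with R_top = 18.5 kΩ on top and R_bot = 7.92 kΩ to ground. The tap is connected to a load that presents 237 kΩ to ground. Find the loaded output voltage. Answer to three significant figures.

V_out ≈ 9.05 V

The load sits in parallel with R_bot: R_bot‖R_L = (7.92 × 237) / (7.92 + 237) = 7.664 kΩ.
V_out = 30.9 × 7.664 / (18.5 + 7.664) = 30.9 × 7.664/26.16 = 9.05 V.
(Unloaded it would have been 9.26 V.)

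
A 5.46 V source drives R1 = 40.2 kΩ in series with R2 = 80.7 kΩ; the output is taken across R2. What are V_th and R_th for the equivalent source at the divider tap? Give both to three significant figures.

V_th is the open-circuit tap voltage: 5.46 × 80.7/(40.2 + 80.7) = 3.64 V.
With the supply zeroed, R1 and R2 appear in parallel from the tap: R_th = R1‖R2 = (40.2 × 80.7)/120.9 = 26.8 kΩ.

V_th = 3.64 V, R_th = 26.8 kΩ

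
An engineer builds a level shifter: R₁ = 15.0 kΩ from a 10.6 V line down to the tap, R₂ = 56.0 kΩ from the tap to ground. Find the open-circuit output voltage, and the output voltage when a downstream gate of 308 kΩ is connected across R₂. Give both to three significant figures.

Unloaded: 8.36 V; loaded: 8.05 V

Open-circuit: V = 10.6 × 56.0/(15.0 + 56.0) = 8.36 V.
With the load, R₂ becomes R₂‖R_L = 47.38 kΩ, so V = 10.6 × 47.38/62.38 = 8.05 V.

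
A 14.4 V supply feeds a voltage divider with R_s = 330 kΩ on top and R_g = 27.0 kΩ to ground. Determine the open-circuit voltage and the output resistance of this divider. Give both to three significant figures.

V_th is the open-circuit tap voltage: 14.4 × 27.0/(330 + 27.0) = 1.09 V.
With the supply zeroed, R_s and R_g appear in parallel from the tap: R_th = R_s‖R_g = (330 × 27.0)/357.0 = 25.0 kΩ.

V_th = 1.09 V, R_th = 25.0 kΩ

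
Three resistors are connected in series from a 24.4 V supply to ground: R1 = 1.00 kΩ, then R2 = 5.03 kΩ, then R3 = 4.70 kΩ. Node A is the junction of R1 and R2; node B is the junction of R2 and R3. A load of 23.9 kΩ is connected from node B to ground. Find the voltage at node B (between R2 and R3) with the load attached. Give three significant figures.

V ≈ 9.62 V

At node B, R3 is in parallel with the load: R3‖R_L = 3.928 kΩ.
Below node A the resistance is R2 + (R3‖R_L) = 8.958 kΩ, so V_A = 24.4 × 8.958/9.958 = 21.95 V.
Then V_B = V_A × (R3‖R_L)/(R2 + R3‖R_L) = 21.95 × 3.928/8.958 = 9.62 V.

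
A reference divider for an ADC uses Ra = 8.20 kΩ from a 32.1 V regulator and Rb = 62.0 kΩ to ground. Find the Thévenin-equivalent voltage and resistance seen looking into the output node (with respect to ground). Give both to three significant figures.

V_th = 28.4 V, R_th = 7.24 kΩ

V_th is the open-circuit tap voltage: 32.1 × 62.0/(8.20 + 62.0) = 28.4 V.
With the supply zeroed, Ra and Rb appear in parallel from the tap: R_th = Ra‖Rb = (8.20 × 62.0)/70.20 = 7.24 kΩ.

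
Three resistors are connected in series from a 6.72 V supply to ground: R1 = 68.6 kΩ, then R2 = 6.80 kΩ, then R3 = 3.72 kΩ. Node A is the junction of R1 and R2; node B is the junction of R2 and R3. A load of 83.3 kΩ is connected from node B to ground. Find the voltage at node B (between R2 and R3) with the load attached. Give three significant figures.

At node B, R3 is in parallel with the load: R3‖R_L = 3.561 kΩ.
Below node A the resistance is R2 + (R3‖R_L) = 10.36 kΩ, so V_A = 6.72 × 10.36/78.96 = 0.8818 V.
Then V_B = V_A × (R3‖R_L)/(R2 + R3‖R_L) = 0.8818 × 3.561/10.36 = 0.303 V.

V ≈ 0.303 V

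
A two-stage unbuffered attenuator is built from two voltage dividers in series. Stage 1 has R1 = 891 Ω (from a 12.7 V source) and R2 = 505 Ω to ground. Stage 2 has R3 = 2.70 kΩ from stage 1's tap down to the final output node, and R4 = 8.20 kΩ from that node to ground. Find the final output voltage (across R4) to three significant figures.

Stage 2 presents R3+R4 = 10900 Ω as a load on stage 1's tap.
Stage 1's lower leg becomes R2‖(R3+R4) = 482.6 Ω, so V_mid = 12.7 × 482.6/1374 = 4.462 V.
Stage 2 is itself unloaded: V_out = V_mid × R4/(R3+R4) = 4.462 × 8200/10900 = 3.36 V.

V_out ≈ 3.36 V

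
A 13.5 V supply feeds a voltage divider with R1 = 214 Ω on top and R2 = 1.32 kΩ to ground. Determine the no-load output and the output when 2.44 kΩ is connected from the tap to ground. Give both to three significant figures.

Unloaded: 11.6 V; loaded: 10.8 V

Open-circuit: V = 13.5 × 1320/(214 + 1320) = 11.6 V.
With the load, R2 becomes R2‖R_L = 856.6 Ω, so V = 13.5 × 856.6/1071 = 10.8 V.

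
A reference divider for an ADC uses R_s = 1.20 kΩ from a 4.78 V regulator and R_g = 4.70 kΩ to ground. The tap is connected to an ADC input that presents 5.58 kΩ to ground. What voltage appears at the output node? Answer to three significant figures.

V_out ≈ 3.25 V

The load sits in parallel with R_g: R_g‖R_L = (4.70 × 5.58) / (4.70 + 5.58) = 2.551 kΩ.
V_out = 4.78 × 2.551 / (1.20 + 2.551) = 4.78 × 2.551/3.751 = 3.25 V.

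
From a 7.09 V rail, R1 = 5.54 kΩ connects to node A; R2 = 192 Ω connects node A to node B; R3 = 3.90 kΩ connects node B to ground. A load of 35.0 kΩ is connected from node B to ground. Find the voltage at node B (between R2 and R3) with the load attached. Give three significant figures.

At node B, R3 is in parallel with the load: R3‖R_L = 3509 Ω.
Below node A the resistance is R2 + (R3‖R_L) = 3701 Ω, so V_A = 7.09 × 3701/9241 = 2.840 V.
Then V_B = V_A × (R3‖R_L)/(R2 + R3‖R_L) = 2.840 × 3509/3701 = 2.69 V.

V ≈ 2.69 V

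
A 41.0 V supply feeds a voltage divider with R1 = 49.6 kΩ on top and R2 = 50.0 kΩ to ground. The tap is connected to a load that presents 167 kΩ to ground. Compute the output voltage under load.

V_out ≈ 17.9 V

The load sits in parallel with R2: R2‖R_L = (50.0 × 167) / (50.0 + 167) = 38.48 kΩ.
V_out = 41.0 × 38.48 / (49.6 + 38.48) = 41.0 × 38.48/88.08 = 17.9 V.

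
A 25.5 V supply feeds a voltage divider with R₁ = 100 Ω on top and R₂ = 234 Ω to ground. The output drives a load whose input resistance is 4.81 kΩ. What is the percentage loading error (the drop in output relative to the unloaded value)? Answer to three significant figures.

1.44 %

The divider's output (Thévenin) resistance is R₁‖R₂ = 70.06 Ω.
Fractional drop under load = R_th/(R_th + R_L) = 70.06 / (70.06 + 4810) = 0.01436.
So the output falls by 1.44 %.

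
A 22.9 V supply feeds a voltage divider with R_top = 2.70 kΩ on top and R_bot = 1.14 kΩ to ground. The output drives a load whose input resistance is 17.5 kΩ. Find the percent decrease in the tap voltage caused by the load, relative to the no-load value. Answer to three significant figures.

4.38 %

The divider's output (Thévenin) resistance is R_top‖R_bot = 0.8016 kΩ.
Fractional drop under load = R_th/(R_th + R_L) = 0.8016 / (0.8016 + 17.5) = 0.04380.
So the output falls by 4.38 %.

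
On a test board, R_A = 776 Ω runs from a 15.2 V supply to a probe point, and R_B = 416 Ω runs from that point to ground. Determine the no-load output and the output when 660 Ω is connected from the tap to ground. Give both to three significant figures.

Unloaded: 5.30 V; loaded: 3.76 V

Open-circuit: V = 15.2 × 416/(776 + 416) = 5.30 V.
With the load, R_B becomes R_B‖R_L = 255.2 Ω, so V = 15.2 × 255.2/1031 = 3.76 V.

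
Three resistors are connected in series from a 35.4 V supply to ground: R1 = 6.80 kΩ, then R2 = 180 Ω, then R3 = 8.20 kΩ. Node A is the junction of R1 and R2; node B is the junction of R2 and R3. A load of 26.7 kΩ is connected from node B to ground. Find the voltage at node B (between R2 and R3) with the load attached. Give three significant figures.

V ≈ 16.8 V

At node B, R3 is in parallel with the load: R3‖R_L = 6273 Ω.
Below node A the resistance is R2 + (R3‖R_L) = 6453 Ω, so V_A = 35.4 × 6453/13250 = 17.24 V.
Then V_B = V_A × (R3‖R_L)/(R2 + R3‖R_L) = 17.24 × 6273/6453 = 16.8 V.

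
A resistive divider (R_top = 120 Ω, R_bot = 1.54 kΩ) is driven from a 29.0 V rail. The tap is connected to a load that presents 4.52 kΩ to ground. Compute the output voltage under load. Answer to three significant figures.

V_out ≈ 26.3 V

The load sits in parallel with R_bot: R_bot‖R_L = (1540 × 4520) / (1540 + 4520) = 1149 Ω.
V_out = 29.0 × 1149 / (120 + 1149) = 29.0 × 1149/1269 = 26.3 V.
(Unloaded it would have been 26.9 V.)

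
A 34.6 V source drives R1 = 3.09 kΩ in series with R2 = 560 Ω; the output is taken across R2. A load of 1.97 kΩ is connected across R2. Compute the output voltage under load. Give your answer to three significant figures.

The load sits in parallel with R2: R2‖R_L = (560 × 1970) / (560 + 1970) = 436.0 Ω.
V_out = 34.6 × 436.0 / (3090 + 436.0) = 34.6 × 436.0/3526 = 4.28 V.
(Unloaded it would have been 5.31 V.)

V_out ≈ 4.28 V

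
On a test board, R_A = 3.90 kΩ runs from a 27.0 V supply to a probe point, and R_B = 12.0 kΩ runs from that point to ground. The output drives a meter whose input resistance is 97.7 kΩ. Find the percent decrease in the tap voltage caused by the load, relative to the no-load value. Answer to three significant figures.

The divider's output (Thévenin) resistance is R_A‖R_B = 2.943 kΩ.
Fractional drop under load = R_th/(R_th + R_L) = 2.943 / (2.943 + 97.7) = 0.02925.
So the output falls by 2.92 %.

2.92 %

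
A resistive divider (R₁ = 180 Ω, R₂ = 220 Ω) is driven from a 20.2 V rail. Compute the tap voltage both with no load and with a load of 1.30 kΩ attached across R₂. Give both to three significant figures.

Unloaded: 11.1 V; loaded: 10.3 V

Open-circuit: V = 20.2 × 220/(180 + 220) = 11.1 V.
With the load, R₂ becomes R₂‖R_L = 188.2 Ω, so V = 20.2 × 188.2/368.2 = 10.3 V.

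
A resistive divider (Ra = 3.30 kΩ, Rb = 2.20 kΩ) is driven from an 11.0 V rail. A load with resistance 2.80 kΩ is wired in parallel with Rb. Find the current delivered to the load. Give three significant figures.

Rb‖R_L = 1.232 kΩ; V_out = 11.0 × 1.232/4.532 = 2.990 V.
I_L = V_out / R_L = 2.990 / 2.80 kΩ = 1.07 mA.

I_L ≈ 1.07 mA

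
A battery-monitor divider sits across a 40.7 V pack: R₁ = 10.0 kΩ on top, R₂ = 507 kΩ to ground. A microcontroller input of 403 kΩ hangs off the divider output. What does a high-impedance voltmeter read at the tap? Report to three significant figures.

The load sits in parallel with R₂: R₂‖R_L = (507 × 403) / (507 + 403) = 224.5 kΩ.
V_out = 40.7 × 224.5 / (10.0 + 224.5) = 40.7 × 224.5/234.5 = 39.0 V.
(Unloaded it would have been 39.9 V.)

V_out ≈ 39.0 V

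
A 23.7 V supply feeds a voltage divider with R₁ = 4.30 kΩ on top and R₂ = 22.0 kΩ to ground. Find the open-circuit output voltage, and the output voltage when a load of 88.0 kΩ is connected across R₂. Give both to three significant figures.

Open-circuit: V = 23.7 × 22.0/(4.30 + 22.0) = 19.8 V.
With the load, R₂ becomes R₂‖R_L = 17.60 kΩ, so V = 23.7 × 17.60/21.90 = 19.0 V.

Unloaded: 19.8 V; loaded: 19.0 V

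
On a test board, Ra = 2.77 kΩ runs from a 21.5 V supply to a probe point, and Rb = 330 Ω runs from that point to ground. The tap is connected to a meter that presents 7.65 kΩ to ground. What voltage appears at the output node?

V_out ≈ 2.20 V

The load sits in parallel with Rb: Rb‖R_L = (330 × 7650) / (330 + 7650) = 316.4 Ω.
V_out = 21.5 × 316.4 / (2770 + 316.4) = 21.5 × 316.4/3086 = 2.20 V.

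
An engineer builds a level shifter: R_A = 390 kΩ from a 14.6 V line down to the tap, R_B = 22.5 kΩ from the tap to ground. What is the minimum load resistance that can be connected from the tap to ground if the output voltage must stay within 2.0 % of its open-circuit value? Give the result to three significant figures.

Output resistance R_th = R_A‖R_B = (390 × 22.5)/412.5 = 21.27 kΩ.
The fractional drop is R_th/(R_th + R_L); requiring this ≤ 0.0200 gives R_L ≥ R_th(1/0.0200 − 1) = 21.27 × 49.00 = 1.04 MΩ.

R_L(min) ≈ 1.04 MΩ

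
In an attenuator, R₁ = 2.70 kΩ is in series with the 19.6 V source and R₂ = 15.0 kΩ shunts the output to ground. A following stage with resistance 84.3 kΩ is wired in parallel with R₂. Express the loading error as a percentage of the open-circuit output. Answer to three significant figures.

The divider's output (Thévenin) resistance is R₁‖R₂ = 2.288 kΩ.
Fractional drop under load = R_th/(R_th + R_L) = 2.288 / (2.288 + 84.3) = 0.02643.
So the output falls by 2.64 %.

2.64 %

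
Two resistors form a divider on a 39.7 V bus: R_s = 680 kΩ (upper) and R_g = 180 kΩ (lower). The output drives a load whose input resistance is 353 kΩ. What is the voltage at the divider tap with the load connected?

V_out ≈ 5.92 V

The load sits in parallel with R_g: R_g‖R_L = (180 × 353) / (180 + 353) = 119.2 kΩ.
V_out = 39.7 × 119.2 / (680 + 119.2) = 39.7 × 119.2/799.2 = 5.92 V.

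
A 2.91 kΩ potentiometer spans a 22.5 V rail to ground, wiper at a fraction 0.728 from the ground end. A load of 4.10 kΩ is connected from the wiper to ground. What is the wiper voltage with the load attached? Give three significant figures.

V ≈ 14.4 V

The wiper splits the pot into (1−α)R = 791.5 Ω above and αR = 2118 Ω below.
Lower section ‖ load = 1397 Ω.
V_wiper = 22.5 × 1397/(791.5 + 1397) = 14.4 V.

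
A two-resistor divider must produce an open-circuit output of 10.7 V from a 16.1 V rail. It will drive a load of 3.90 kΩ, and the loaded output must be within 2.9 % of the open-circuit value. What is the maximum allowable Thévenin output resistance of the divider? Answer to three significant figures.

R_th ≤ 116 Ω

Loading drop = R_th/(R_th + R_L) ≤ 0.0290, so R_th ≤ R_L · ε/(1−ε) = 3.90 kΩ × 0.0290/0.9710 = 116 Ω.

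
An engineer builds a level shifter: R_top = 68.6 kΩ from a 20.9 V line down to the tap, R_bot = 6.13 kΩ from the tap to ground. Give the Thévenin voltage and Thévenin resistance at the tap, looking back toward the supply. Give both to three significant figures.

V_th is the open-circuit tap voltage: 20.9 × 6.13/(68.6 + 6.13) = 1.71 V.
With the supply zeroed, R_top and R_bot appear in parallel from the tap: R_th = R_top‖R_bot = (68.6 × 6.13)/74.73 = 5.63 kΩ.

V_th = 1.71 V, R_th = 5.63 kΩ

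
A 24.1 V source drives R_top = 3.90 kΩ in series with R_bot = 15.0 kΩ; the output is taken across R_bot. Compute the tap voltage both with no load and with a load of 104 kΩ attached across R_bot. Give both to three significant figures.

Unloaded: 19.1 V; loaded: 18.6 V

Open-circuit: V = 24.1 × 15.0/(3.90 + 15.0) = 19.1 V.
With the load, R_bot becomes R_bot‖R_L = 13.11 kΩ, so V = 24.1 × 13.11/17.01 = 18.6 V.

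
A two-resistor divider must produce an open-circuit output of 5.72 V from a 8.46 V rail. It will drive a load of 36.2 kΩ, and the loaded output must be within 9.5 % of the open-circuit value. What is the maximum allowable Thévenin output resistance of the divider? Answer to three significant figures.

R_th ≤ 3.80 kΩ

Loading drop = R_th/(R_th + R_L) ≤ 0.0950, so R_th ≤ R_L · ε/(1−ε) = 36.2 kΩ × 0.0950/0.9050 = 3.80 kΩ.
(Any R1, R2 with R2/(R1+R2) = 0.676 and R1‖R2 ≤ 3.80 kΩ will meet the spec.)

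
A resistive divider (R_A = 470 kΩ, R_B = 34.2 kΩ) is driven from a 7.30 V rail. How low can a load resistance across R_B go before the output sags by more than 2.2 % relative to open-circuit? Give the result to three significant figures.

R_L(min) ≈ 1.42 MΩ

Output resistance R_th = R_A‖R_B = (470 × 34.2)/504.2 = 31.88 kΩ.
The fractional drop is R_th/(R_th + R_L); requiring this ≤ 0.0220 gives R_L ≥ R_th(1/0.0220 − 1) = 31.88 × 44.45 = 1.42 MΩ.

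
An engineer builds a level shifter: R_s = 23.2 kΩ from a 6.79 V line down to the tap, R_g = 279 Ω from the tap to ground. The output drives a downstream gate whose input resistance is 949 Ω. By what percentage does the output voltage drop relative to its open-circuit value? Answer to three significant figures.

The divider's output (Thévenin) resistance is R_s‖R_g = 275.7 Ω.
Fractional drop under load = R_th/(R_th + R_L) = 275.7 / (275.7 + 949) = 0.2251.
So the output falls by 22.5 %.

22.5 %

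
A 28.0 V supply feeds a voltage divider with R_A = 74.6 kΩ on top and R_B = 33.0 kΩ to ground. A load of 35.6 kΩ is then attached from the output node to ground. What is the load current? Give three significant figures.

R_B‖R_L = 17.13 kΩ; V_out = 28.0 × 17.13/91.73 = 5.228 V.
I_L = V_out / R_L = 5.228 / 35.6 kΩ = 0.147 mA.

I_L ≈ 0.147 mA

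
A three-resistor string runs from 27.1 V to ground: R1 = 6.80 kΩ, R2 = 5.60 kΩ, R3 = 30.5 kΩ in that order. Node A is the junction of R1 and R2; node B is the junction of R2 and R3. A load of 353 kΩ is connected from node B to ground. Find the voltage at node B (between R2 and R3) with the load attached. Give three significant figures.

V ≈ 18.8 V

At node B, R3 is in parallel with the load: R3‖R_L = 28.07 kΩ.
Below node A the resistance is R2 + (R3‖R_L) = 33.67 kΩ, so V_A = 27.1 × 33.67/40.47 = 22.55 V.
Then V_B = V_A × (R3‖R_L)/(R2 + R3‖R_L) = 22.55 × 28.07/33.67 = 18.8 V.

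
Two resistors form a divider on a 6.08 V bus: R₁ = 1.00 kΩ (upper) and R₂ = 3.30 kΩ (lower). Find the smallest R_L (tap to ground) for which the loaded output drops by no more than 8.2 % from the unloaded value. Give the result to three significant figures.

R_L(min) ≈ 8.59 kΩ

Output resistance R_th = R₁‖R₂ = (1000 × 3300)/4300 = 767.4 Ω.
The fractional drop is R_th/(R_th + R_L); requiring this ≤ 0.0820 gives R_L ≥ R_th(1/0.0820 − 1) = 767.4 × 11.20 = 8.59 kΩ.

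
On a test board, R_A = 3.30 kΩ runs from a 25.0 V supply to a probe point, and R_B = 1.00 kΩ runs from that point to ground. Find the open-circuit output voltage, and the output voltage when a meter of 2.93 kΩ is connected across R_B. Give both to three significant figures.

Open-circuit: V = 25.0 × 1.00/(3.30 + 1.00) = 5.81 V.
With the load, R_B becomes R_B‖R_L = 0.7455 kΩ, so V = 25.0 × 0.7455/4.046 = 4.61 V.

Unloaded: 5.81 V; loaded: 4.61 V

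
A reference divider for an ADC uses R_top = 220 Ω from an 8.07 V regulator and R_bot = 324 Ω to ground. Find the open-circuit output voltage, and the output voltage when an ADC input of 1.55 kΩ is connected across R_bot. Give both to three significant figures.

Open-circuit: V = 8.07 × 324/(220 + 324) = 4.81 V.
With the load, R_bot becomes R_bot‖R_L = 268.0 Ω, so V = 8.07 × 268.0/488.0 = 4.43 V.

Unloaded: 4.81 V; loaded: 4.43 V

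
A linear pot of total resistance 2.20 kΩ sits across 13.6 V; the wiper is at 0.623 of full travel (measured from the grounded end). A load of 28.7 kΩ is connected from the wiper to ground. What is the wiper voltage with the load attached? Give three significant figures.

V ≈ 8.32 V

The wiper splits the pot into (1−α)R = 829.4 Ω above and αR = 1371 Ω below.
Lower section ‖ load = 1308 Ω.
V_wiper = 13.6 × 1308/(829.4 + 1308) = 8.32 V.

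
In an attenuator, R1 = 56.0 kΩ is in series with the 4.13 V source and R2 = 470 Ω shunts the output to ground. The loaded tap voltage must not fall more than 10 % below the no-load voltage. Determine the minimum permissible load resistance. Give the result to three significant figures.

Output resistance R_th = R1‖R2 = (56000 × 470)/56470 = 466.1 Ω.
The fractional drop is R_th/(R_th + R_L); requiring this ≤ 0.100 gives R_L ≥ R_th(1/0.100 − 1) = 466.1 × 9.000 = 4.19 kΩ.

R_L(min) ≈ 4.19 kΩ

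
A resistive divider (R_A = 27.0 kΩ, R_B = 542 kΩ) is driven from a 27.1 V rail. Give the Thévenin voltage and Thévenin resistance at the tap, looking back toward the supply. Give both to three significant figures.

V_th = 25.8 V, R_th = 25.7 kΩ

V_th is the open-circuit tap voltage: 27.1 × 542/(27.0 + 542) = 25.8 V.
With the supply zeroed, R_A and R_B appear in parallel from the tap: R_th = R_A‖R_B = (27.0 × 542)/569.0 = 25.7 kΩ.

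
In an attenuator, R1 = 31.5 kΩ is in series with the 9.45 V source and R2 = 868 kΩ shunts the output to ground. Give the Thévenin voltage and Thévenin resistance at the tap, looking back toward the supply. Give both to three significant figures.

V_th is the open-circuit tap voltage: 9.45 × 868/(31.5 + 868) = 9.12 V.
With the supply zeroed, R1 and R2 appear in parallel from the tap: R_th = R1‖R2 = (31.5 × 868)/899.5 = 30.4 kΩ.

V_th = 9.12 V, R_th = 30.4 kΩ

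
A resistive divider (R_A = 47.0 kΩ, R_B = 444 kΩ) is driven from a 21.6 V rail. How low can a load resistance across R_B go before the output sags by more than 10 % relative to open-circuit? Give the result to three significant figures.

Output resistance R_th = R_A‖R_B = (47.0 × 444)/491.0 = 42.50 kΩ.
The fractional drop is R_th/(R_th + R_L); requiring this ≤ 0.100 gives R_L ≥ R_th(1/0.100 − 1) = 42.50 × 9.000 = 383 kΩ.

R_L(min) ≈ 383 kΩ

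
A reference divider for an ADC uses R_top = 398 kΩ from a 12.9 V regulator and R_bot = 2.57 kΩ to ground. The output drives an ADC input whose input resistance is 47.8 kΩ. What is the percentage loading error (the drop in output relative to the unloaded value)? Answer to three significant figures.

The divider's output (Thévenin) resistance is R_top‖R_bot = 2.554 kΩ.
Fractional drop under load = R_th/(R_th + R_L) = 2.554 / (2.554 + 47.8) = 0.05071.
So the output falls by 5.07 %.

5.07 %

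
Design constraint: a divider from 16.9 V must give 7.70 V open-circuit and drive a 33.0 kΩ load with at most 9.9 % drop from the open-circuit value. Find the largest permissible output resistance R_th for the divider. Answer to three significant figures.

Loading drop = R_th/(R_th + R_L) ≤ 0.0990, so R_th ≤ R_L · ε/(1−ε) = 33.0 kΩ × 0.0990/0.9010 = 3.63 kΩ.

R_th ≤ 3.63 kΩ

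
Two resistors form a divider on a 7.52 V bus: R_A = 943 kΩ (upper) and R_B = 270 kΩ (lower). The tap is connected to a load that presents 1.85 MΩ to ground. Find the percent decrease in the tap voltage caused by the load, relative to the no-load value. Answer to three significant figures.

The divider's output (Thévenin) resistance is R_A‖R_B = 209.9 kΩ.
Fractional drop under load = R_th/(R_th + R_L) = 209.9 / (209.9 + 1850) = 0.1019.
So the output falls by 10.2 %.

10.2 %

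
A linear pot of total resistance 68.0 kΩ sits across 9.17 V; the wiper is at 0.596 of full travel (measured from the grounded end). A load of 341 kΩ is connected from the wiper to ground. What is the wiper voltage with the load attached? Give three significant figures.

V ≈ 5.21 V

The wiper splits the pot into (1−α)R = 27.47 kΩ above and αR = 40.53 kΩ below.
Lower section ‖ load = 36.22 kΩ.
V_wiper = 9.17 × 36.22/(27.47 + 36.22) = 5.21 V.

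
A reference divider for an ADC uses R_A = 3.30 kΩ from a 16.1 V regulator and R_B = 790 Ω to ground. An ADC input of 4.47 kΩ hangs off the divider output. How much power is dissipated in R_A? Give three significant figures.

P ≈ 54.2 mW

Total resistance from the source is R_A + (R_B‖R_L) = 3971 Ω, so I = 16.1/3971 Ω = 4.054 mA.
P = I²·R_A = (4.054 mA)² × 3.30 kΩ = 54.2 mW.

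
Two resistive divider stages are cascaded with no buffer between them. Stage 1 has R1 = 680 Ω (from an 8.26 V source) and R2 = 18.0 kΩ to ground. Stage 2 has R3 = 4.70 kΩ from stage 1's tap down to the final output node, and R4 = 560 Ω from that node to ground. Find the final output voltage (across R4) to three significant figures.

Stage 2 presents R3+R4 = 5260 Ω as a load on stage 1's tap.
Stage 1's lower leg becomes R2‖(R3+R4) = 4071 Ω, so V_mid = 8.26 × 4071/4751 = 7.078 V.
Stage 2 is itself unloaded: V_out = V_mid × R4/(R3+R4) = 7.078 × 560/5260 = 0.754 V.

V_out ≈ 0.754 V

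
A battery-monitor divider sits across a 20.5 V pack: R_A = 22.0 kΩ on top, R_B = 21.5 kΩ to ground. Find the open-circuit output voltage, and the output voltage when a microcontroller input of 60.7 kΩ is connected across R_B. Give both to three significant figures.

Unloaded: 10.1 V; loaded: 8.59 V

Open-circuit: V = 20.5 × 21.5/(22.0 + 21.5) = 10.1 V.
With the load, R_B becomes R_B‖R_L = 15.88 kΩ, so V = 20.5 × 15.88/37.88 = 8.59 V.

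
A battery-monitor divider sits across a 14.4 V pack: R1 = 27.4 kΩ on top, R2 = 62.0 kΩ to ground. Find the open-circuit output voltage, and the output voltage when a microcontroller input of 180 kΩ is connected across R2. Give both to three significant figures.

Open-circuit: V = 14.4 × 62.0/(27.4 + 62.0) = 9.99 V.
With the load, R2 becomes R2‖R_L = 46.12 kΩ, so V = 14.4 × 46.12/73.52 = 9.03 V.

Unloaded: 9.99 V; loaded: 9.03 V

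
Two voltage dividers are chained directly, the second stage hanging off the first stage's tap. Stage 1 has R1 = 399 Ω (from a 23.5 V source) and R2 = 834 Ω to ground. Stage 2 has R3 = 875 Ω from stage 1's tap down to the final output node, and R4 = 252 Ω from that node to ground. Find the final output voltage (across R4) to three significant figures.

Stage 2 presents R3+R4 = 1127 Ω as a load on stage 1's tap.
Stage 1's lower leg becomes R2‖(R3+R4) = 479.3 Ω, so V_mid = 23.5 × 479.3/878.3 = 12.82 V.
Stage 2 is itself unloaded: V_out = V_mid × R4/(R3+R4) = 12.82 × 252/1127 = 2.87 V.

V_out ≈ 2.87 V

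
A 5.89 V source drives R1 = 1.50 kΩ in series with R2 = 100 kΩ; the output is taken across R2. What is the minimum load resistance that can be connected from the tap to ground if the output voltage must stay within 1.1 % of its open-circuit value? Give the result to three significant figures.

R_L(min) ≈ 133 kΩ

Output resistance R_th = R1‖R2 = (1.50 × 100)/101.5 = 1.478 kΩ.
The fractional drop is R_th/(R_th + R_L); requiring this ≤ 0.0110 gives R_L ≥ R_th(1/0.0110 − 1) = 1.478 × 89.91 = 133 kΩ.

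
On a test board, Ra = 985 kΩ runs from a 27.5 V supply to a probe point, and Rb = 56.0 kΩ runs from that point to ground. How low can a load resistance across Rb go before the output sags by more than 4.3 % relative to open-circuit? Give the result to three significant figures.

Output resistance R_th = Ra‖Rb = (985 × 56.0)/1041 = 52.99 kΩ.
The fractional drop is R_th/(R_th + R_L); requiring this ≤ 0.0430 gives R_L ≥ R_th(1/0.0430 − 1) = 52.99 × 22.26 = 1.18 MΩ.

R_L(min) ≈ 1.18 MΩ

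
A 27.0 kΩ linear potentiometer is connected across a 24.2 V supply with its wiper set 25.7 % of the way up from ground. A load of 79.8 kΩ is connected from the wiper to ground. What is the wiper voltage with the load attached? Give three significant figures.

V ≈ 5.84 V

The wiper splits the pot into (1−α)R = 20.06 kΩ above and αR = 6.939 kΩ below.
Lower section ‖ load = 6.384 kΩ.
V_wiper = 24.2 × 6.384/(20.06 + 6.384) = 5.84 V.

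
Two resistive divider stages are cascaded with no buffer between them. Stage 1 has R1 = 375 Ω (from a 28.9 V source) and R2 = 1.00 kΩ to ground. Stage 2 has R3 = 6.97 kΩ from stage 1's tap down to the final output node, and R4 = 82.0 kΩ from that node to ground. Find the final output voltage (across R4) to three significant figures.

V_out ≈ 19.3 V

Stage 2 presents R3+R4 = 88970 Ω as a load on stage 1's tap.
Stage 1's lower leg becomes R2‖(R3+R4) = 988.9 Ω, so V_mid = 28.9 × 988.9/1364 = 20.95 V.
Stage 2 is itself unloaded: V_out = V_mid × R4/(R3+R4) = 20.95 × 82000/88970 = 19.3 V.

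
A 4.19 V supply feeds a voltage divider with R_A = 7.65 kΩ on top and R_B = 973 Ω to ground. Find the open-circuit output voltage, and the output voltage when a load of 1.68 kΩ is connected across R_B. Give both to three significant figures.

Open-circuit: V = 4.19 × 973/(7650 + 973) = 0.473 V.
With the load, R_B becomes R_B‖R_L = 616.1 Ω, so V = 4.19 × 616.1/8266 = 0.312 V.

Unloaded: 0.473 V; loaded: 0.312 V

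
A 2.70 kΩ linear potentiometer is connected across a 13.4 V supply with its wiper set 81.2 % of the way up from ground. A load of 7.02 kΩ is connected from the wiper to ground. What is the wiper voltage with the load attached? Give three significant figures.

The wiper splits the pot into (1−α)R = 507.6 Ω above and αR = 2192 Ω below.
Lower section ‖ load = 1671 Ω.
V_wiper = 13.4 × 1671/(507.6 + 1671) = 10.3 V.

V ≈ 10.3 V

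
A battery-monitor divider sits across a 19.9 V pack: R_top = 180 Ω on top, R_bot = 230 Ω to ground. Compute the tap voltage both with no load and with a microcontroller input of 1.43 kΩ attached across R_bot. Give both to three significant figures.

Unloaded: 11.2 V; loaded: 10.4 V

Open-circuit: V = 19.9 × 230/(180 + 230) = 11.2 V.
With the load, R_bot becomes R_bot‖R_L = 198.1 Ω, so V = 19.9 × 198.1/378.1 = 10.4 V.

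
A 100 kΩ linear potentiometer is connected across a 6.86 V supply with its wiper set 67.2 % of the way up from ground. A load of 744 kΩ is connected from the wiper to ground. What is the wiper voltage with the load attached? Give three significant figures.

V ≈ 4.48 V

The wiper splits the pot into (1−α)R = 32.80 kΩ above and αR = 67.20 kΩ below.
Lower section ‖ load = 61.63 kΩ.
V_wiper = 6.86 × 61.63/(32.80 + 61.63) = 4.48 V.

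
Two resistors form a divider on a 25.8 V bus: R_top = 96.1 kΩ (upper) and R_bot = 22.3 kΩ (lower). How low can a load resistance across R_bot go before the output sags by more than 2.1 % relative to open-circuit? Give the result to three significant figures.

R_L(min) ≈ 844 kΩ

Output resistance R_th = R_top‖R_bot = (96.1 × 22.3)/118.4 = 18.10 kΩ.
The fractional drop is R_th/(R_th + R_L); requiring this ≤ 0.0210 gives R_L ≥ R_th(1/0.0210 − 1) = 18.10 × 46.62 = 844 kΩ.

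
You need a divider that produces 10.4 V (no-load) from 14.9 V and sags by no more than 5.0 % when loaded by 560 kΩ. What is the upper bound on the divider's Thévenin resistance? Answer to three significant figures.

R_th ≤ 29.5 kΩ

Loading drop = R_th/(R_th + R_L) ≤ 0.0500, so R_th ≤ R_L · ε/(1−ε) = 560 kΩ × 0.0500/0.9500 = 29.5 kΩ.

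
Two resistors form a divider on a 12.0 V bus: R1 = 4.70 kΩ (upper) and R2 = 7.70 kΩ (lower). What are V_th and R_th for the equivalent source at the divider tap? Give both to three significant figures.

V_th = 7.45 V, R_th = 2.92 kΩ

V_th is the open-circuit tap voltage: 12.0 × 7.70/(4.70 + 7.70) = 7.45 V.
With the supply zeroed, R1 and R2 appear in parallel from the tap: R_th = R1‖R2 = (4.70 × 7.70)/12.40 = 2.92 kΩ.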